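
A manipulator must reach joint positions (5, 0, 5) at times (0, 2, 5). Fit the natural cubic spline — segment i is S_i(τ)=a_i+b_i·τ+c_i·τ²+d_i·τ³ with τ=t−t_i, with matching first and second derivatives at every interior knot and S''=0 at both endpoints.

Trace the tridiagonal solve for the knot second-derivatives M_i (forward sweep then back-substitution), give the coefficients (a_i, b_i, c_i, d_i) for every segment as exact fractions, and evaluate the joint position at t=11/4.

  seg 0: a=5 b=-10/3 c=0 d=5/24
  seg 1: a=0 b=-5/6 c=5/4 d=-5/36
S(11/4) = 5/256

Δ: Δ0=-5/2, Δ1=5/3
row 1: diag=10, rhs=25; c'=3/10, d'=5/2
back: M1=5/2
M: M0=0, M1=5/2, M2=0
seg 0: a=5, c=M0/2=0, d=(M1−M0)/(6·2)=5/24, b=Δ0−h0·(2M0+M1)/6=-10/3
seg 1: a=0, c=M1/2=5/4, d=(M2−M1)/(6·3)=-5/36, b=Δ1−h1·(2M1+M2)/6=-5/6
t_q=11/4 → seg 1, τ=3/4; S=0+-5/6·τ+5/4·τ²+-5/36·τ³=5/256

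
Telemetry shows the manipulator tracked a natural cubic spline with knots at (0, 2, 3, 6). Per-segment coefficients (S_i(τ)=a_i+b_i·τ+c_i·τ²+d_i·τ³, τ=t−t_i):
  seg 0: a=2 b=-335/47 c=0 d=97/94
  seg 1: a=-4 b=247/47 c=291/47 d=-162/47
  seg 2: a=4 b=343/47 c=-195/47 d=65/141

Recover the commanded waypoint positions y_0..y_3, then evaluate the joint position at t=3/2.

y_0 = S_0(0) = a_0 = 2
y_1 = S_1(0) = a_1 = -4
y_2 = S_2(0) = a_2 = 4
y_3 = S_2(3) = 1
t_q=3/2 is in segment 0 (τ=3/2); S_0(τ)=-3917/752

y_0=2 y_1=-4 y_2=4 y_3=1
S(3/2) = -3917/752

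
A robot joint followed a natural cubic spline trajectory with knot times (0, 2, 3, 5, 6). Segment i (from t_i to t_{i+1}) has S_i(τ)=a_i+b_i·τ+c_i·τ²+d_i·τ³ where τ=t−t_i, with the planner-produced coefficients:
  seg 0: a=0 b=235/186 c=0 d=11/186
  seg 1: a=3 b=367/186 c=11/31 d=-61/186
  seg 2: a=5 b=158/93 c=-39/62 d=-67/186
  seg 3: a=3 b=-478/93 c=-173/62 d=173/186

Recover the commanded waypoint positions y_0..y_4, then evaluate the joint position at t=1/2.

y_0=0 y_1=3 y_2=5 y_3=3 y_4=-4
S(1/2) = 317/496

y_0 = S_0(0) = a_0 = 0
y_1 = S_1(0) = a_1 = 3
y_2 = S_2(0) = a_2 = 5
y_3 = S_3(0) = a_3 = 3
y_4 = S_3(1) = -4
t_q=1/2 is in segment 0 (τ=1/2); S_0(τ)=317/496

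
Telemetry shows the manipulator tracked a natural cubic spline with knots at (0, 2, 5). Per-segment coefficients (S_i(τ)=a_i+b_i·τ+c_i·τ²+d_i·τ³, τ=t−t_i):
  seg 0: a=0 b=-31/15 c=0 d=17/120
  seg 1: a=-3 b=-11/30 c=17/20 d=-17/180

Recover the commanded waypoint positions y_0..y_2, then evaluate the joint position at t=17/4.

y_0=0 y_1=-3 y_2=1
S(17/4) = -153/256

y_0 = S_0(0) = a_0 = 0
y_1 = S_1(0) = a_1 = -3
y_2 = S_1(3) = 1
t_q=17/4 is in segment 1 (τ=9/4); S_1(τ)=-153/256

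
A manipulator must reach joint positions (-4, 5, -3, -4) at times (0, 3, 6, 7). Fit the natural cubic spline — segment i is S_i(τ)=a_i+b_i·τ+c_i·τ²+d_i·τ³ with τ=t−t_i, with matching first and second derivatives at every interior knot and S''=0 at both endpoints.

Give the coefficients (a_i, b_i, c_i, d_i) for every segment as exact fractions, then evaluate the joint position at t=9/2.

  seg 0: a=-4 b=412/87 c=0 d=-151/783
  seg 1: a=5 b=-41/87 c=-151/87 d=262/783
  seg 2: a=-3 b=-161/87 c=37/29 d=-37/87
S(9/2) = 44/29

Δ: Δ0=3, Δ1=-8/3, Δ2=-1
row 1: diag=12, rhs=-34; c'=1/4, d'=-17/6
row 2: denom=8−3·1/4=29/4; d'=(10−3·-17/6)/(29/4)=74/29
back: M2=74/29
back: M1=-17/6−1/4·74/29=-302/87
M: M0=0, M1=-302/87, M2=74/29, M3=0
seg 0: a=-4, c=M0/2=0, d=(M1−M0)/(6·3)=-151/783, b=Δ0−h0·(2M0+M1)/6=412/87
seg 1: a=5, c=M1/2=-151/87, d=(M2−M1)/(6·3)=262/783, b=Δ1−h1·(2M1+M2)/6=-41/87
seg 2: a=-3, c=M2/2=37/29, d=(M3−M2)/(6·1)=-37/87, b=Δ2−h2·(2M2+M3)/6=-161/87
t_q=9/2 → seg 1, τ=3/2; S=5+-41/87·τ+-151/87·τ²+262/783·τ³=44/29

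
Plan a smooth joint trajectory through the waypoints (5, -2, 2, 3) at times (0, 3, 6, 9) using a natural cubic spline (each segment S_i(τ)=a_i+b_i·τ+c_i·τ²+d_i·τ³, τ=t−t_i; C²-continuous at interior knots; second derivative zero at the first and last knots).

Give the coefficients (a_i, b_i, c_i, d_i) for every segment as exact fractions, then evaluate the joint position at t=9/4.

  seg 0: a=5 b=-152/45 c=0 d=47/405
  seg 1: a=-2 b=-11/45 c=47/45 d=-14/81
  seg 2: a=2 b=61/45 c=-23/45 d=23/405
S(9/4) = -409/320

Δ: Δ0=-7/3, Δ1=4/3, Δ2=1/3
row 1: diag=12, rhs=22; c'=1/4, d'=11/6
row 2: denom=12−3·1/4=45/4; d'=(-6−3·11/6)/(45/4)=-46/45
back: M2=-46/45
back: M1=11/6−1/4·-46/45=94/45
M: M0=0, M1=94/45, M2=-46/45, M3=0
seg 0: a=5, c=M0/2=0, d=(M1−M0)/(6·3)=47/405, b=Δ0−h0·(2M0+M1)/6=-152/45
seg 1: a=-2, c=M1/2=47/45, d=(M2−M1)/(6·3)=-14/81, b=Δ1−h1·(2M1+M2)/6=-11/45
seg 2: a=2, c=M2/2=-23/45, d=(M3−M2)/(6·3)=23/405, b=Δ2−h2·(2M2+M3)/6=61/45
t_q=9/4 → seg 0, τ=9/4; S=5+-152/45·τ+0·τ²+47/405·τ³=-409/320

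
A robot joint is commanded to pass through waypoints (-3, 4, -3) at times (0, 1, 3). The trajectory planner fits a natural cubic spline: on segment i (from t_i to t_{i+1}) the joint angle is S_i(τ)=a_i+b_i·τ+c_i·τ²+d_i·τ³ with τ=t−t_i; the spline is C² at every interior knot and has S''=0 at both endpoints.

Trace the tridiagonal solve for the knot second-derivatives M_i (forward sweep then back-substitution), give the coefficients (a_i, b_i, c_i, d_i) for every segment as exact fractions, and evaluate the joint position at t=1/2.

  seg 0: a=-3 b=35/4 c=0 d=-7/4
  seg 1: a=4 b=7/2 c=-21/4 d=7/8
S(1/2) = 37/32

Δ: Δ0=7, Δ1=-7/2
row 1: diag=6, rhs=-63; c'=1/3, d'=-21/2
back: M1=-21/2
M: M0=0, M1=-21/2, M2=0
seg 0: a=-3, c=M0/2=0, d=(M1−M0)/(6·1)=-7/4, b=Δ0−h0·(2M0+M1)/6=35/4
seg 1: a=4, c=M1/2=-21/4, d=(M2−M1)/(6·2)=7/8, b=Δ1−h1·(2M1+M2)/6=7/2
t_q=1/2 → seg 0, τ=1/2; S=-3+35/4·τ+0·τ²+-7/4·τ³=37/32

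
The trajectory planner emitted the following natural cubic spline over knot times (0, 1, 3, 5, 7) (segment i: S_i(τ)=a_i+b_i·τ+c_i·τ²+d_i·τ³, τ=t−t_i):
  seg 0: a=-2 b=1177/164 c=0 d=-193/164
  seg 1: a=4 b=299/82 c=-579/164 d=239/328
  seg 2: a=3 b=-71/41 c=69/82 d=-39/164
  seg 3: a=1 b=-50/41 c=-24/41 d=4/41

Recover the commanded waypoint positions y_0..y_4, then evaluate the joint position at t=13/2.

y_0 = S_0(0) = a_0 = -2
y_1 = S_1(0) = a_1 = 4
y_2 = S_2(0) = a_2 = 3
y_3 = S_3(0) = a_3 = 1
y_4 = S_3(2) = -3
t_q=13/2 is in segment 3 (τ=3/2); S_3(τ)=-149/82

y_0=-2 y_1=4 y_2=3 y_3=1 y_4=-3
S(13/2) = -149/82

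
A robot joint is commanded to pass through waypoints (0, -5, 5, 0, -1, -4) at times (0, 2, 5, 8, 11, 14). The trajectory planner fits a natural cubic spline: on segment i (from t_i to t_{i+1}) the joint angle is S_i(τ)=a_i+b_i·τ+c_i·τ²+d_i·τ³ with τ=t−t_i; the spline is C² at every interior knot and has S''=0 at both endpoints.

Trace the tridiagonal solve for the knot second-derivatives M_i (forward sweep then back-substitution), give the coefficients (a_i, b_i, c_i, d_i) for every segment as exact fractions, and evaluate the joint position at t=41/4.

  seg 0: a=0 b=-12617/3090 c=0 d=1223/3090
  seg 1: a=-5 b=2059/3090 c=1223/515 d=-4591/9270
  seg 2: a=5 b=2384/1545 c=-429/206 d=1043/3090
  seg 3: a=0 b=-5681/3090 c=492/515 d=-841/5562
  seg 4: a=-1 b=-292/1545 c=-1253/3090 d=1253/27810
S(41/4) = -67407/65920

Δ: Δ0=-5/2, Δ1=10/3, Δ2=-5/3, Δ3=-1/3, Δ4=-1
row 1: diag=10, rhs=35; c'=3/10, d'=7/2
row 2: denom=12−3·3/10=111/10; d'=(-30−3·7/2)/(111/10)=-135/37
row 3: denom=12−3·10/37=414/37; d'=(8−3·-135/37)/(414/37)=701/414
row 4: denom=12−3·37/138=515/46; d'=(-4−3·701/414)/(515/46)=-1253/1545
back: M4=-1253/1545
back: M3=701/414−37/138·-1253/1545=984/515
back: M2=-135/37−10/37·984/515=-429/103
back: M1=7/2−3/10·-429/103=2446/515
M: M0=0, M1=2446/515, M2=-429/103, M3=984/515, M4=-1253/1545, M5=0
seg 0: a=0, c=M0/2=0, d=(M1−M0)/(6·2)=1223/3090, b=Δ0−h0·(2M0+M1)/6=-12617/3090
seg 1: a=-5, c=M1/2=1223/515, d=(M2−M1)/(6·3)=-4591/9270, b=Δ1−h1·(2M1+M2)/6=2059/3090
seg 2: a=5, c=M2/2=-429/206, d=(M3−M2)/(6·3)=1043/3090, b=Δ2−h2·(2M2+M3)/6=2384/1545
seg 3: a=0, c=M3/2=492/515, d=(M4−M3)/(6·3)=-841/5562, b=Δ3−h3·(2M3+M4)/6=-5681/3090
seg 4: a=-1, c=M4/2=-1253/3090, d=(M5−M4)/(6·3)=1253/27810, b=Δ4−h4·(2M4+M5)/6=-292/1545
t_q=41/4 → seg 3, τ=9/4; S=0+-5681/3090·τ+492/515·τ²+-841/5562·τ³=-67407/65920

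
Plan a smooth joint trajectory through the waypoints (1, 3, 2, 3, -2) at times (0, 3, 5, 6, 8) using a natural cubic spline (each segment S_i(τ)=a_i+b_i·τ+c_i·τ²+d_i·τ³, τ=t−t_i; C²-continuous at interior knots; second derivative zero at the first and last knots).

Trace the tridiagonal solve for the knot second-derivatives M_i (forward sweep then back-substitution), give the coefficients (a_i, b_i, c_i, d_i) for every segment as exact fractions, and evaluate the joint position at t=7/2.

Δ: Δ0=2/3, Δ1=-1/2, Δ2=1, Δ3=-5/2
row 1: diag=10, rhs=-7; c'=1/5, d'=-7/10
row 2: denom=6−2·1/5=28/5; d'=(9−2·-7/10)/(28/5)=13/7
row 3: denom=6−1·5/28=163/28; d'=(-21−1·13/7)/(163/28)=-640/163
back: M3=-640/163
back: M2=13/7−5/28·-640/163=417/163
back: M1=-7/10−1/5·417/163=-395/326
M: M0=0, M1=-395/326, M2=417/163, M3=-640/163, M4=0
seg 0: a=1, c=M0/2=0, d=(M1−M0)/(6·3)=-395/5868, b=Δ0−h0·(2M0+M1)/6=2489/1956
seg 1: a=3, c=M1/2=-395/652, d=(M2−M1)/(6·2)=1229/3912, b=Δ1−h1·(2M1+M2)/6=-533/978
seg 2: a=2, c=M2/2=417/326, d=(M3−M2)/(6·1)=-1057/978, b=Δ2−h2·(2M2+M3)/6=392/489
seg 3: a=3, c=M3/2=-320/163, d=(M4−M3)/(6·2)=160/489, b=Δ3−h3·(2M3+M4)/6=115/978
t_q=7/2 → seg 1, τ=1/2; S=3+-533/978·τ+-395/652·τ²+1229/3912·τ³=27283/10432

  seg 0: a=1 b=2489/1956 c=0 d=-395/5868
  seg 1: a=3 b=-533/978 c=-395/652 d=1229/3912
  seg 2: a=2 b=392/489 c=417/326 d=-1057/978
  seg 3: a=3 b=115/978 c=-320/163 d=160/489
S(7/2) = 27283/10432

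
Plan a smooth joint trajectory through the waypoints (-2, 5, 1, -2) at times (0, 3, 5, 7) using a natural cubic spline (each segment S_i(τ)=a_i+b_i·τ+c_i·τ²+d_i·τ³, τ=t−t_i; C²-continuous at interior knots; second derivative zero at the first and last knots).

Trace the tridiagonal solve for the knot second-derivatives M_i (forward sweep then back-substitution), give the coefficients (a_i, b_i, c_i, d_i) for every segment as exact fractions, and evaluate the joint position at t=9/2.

  seg 0: a=-2 b=853/228 c=0 d=-107/684
  seg 1: a=5 b=-55/114 c=-107/76 d=37/114
  seg 2: a=1 b=-253/114 c=41/76 d=-41/456
S(9/2) = 335/152

Δ: Δ0=7/3, Δ1=-2, Δ2=-3/2
row 1: diag=10, rhs=-26; c'=1/5, d'=-13/5
row 2: denom=8−2·1/5=38/5; d'=(3−2·-13/5)/(38/5)=41/38
back: M2=41/38
back: M1=-13/5−1/5·41/38=-107/38
M: M0=0, M1=-107/38, M2=41/38, M3=0
seg 0: a=-2, c=M0/2=0, d=(M1−M0)/(6·3)=-107/684, b=Δ0−h0·(2M0+M1)/6=853/228
seg 1: a=5, c=M1/2=-107/76, d=(M2−M1)/(6·2)=37/114, b=Δ1−h1·(2M1+M2)/6=-55/114
seg 2: a=1, c=M2/2=41/76, d=(M3−M2)/(6·2)=-41/456, b=Δ2−h2·(2M2+M3)/6=-253/114
t_q=9/2 → seg 1, τ=3/2; S=5+-55/114·τ+-107/76·τ²+37/114·τ³=335/152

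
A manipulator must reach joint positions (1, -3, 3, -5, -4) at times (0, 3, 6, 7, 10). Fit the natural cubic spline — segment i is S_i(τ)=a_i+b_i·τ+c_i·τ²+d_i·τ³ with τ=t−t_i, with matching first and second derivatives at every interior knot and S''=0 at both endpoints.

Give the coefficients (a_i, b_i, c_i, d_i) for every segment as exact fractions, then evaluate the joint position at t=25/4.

  seg 0: a=1 b=-41/12 c=0 d=25/108
  seg 1: a=-3 b=17/6 c=25/12 d=-85/108
  seg 2: a=3 b=-71/12 c=-5 d=35/12
  seg 3: a=-5 b=-43/6 c=15/4 d=-5/12
S(25/4) = 321/256

Δ: Δ0=-4/3, Δ1=2, Δ2=-8, Δ3=1/3
row 1: diag=12, rhs=20; c'=1/4, d'=5/3
row 2: denom=8−3·1/4=29/4; d'=(-60−3·5/3)/(29/4)=-260/29
row 3: denom=8−1·4/29=228/29; d'=(50−1·-260/29)/(228/29)=15/2
back: M3=15/2
back: M2=-260/29−4/29·15/2=-10
back: M1=5/3−1/4·-10=25/6
M: M0=0, M1=25/6, M2=-10, M3=15/2, M4=0
seg 0: a=1, c=M0/2=0, d=(M1−M0)/(6·3)=25/108, b=Δ0−h0·(2M0+M1)/6=-41/12
seg 1: a=-3, c=M1/2=25/12, d=(M2−M1)/(6·3)=-85/108, b=Δ1−h1·(2M1+M2)/6=17/6
seg 2: a=3, c=M2/2=-5, d=(M3−M2)/(6·1)=35/12, b=Δ2−h2·(2M2+M3)/6=-71/12
seg 3: a=-5, c=M3/2=15/4, d=(M4−M3)/(6·3)=-5/12, b=Δ3−h3·(2M3+M4)/6=-43/6
t_q=25/4 → seg 2, τ=1/4; S=3+-71/12·τ+-5·τ²+35/12·τ³=321/256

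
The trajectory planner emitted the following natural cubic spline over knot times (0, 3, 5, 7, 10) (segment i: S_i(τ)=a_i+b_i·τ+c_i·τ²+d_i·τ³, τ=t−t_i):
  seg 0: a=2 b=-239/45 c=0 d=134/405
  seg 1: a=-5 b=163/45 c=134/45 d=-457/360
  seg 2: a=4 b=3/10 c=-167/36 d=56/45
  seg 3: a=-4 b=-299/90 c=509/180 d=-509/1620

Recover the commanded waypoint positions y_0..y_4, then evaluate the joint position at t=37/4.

y_0 = S_0(0) = a_0 = 2
y_1 = S_1(0) = a_1 = -5
y_2 = S_2(0) = a_2 = 4
y_3 = S_3(0) = a_3 = -4
y_4 = S_3(3) = 3
t_q=37/4 is in segment 3 (τ=9/4); S_3(τ)=-189/256

y_0=2 y_1=-5 y_2=4 y_3=-4 y_4=3
S(37/4) = -189/256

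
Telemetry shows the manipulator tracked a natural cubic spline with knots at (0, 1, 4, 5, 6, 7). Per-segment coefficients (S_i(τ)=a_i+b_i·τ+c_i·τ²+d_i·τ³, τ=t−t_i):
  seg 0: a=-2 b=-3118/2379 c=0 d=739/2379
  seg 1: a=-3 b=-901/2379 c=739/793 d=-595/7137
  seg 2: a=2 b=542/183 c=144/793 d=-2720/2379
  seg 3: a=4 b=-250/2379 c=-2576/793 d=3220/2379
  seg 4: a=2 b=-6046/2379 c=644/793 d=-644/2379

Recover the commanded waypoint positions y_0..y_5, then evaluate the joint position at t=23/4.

y_0 = S_0(0) = a_0 = -2
y_1 = S_1(0) = a_1 = -3
y_2 = S_2(0) = a_2 = 2
y_3 = S_3(0) = a_3 = 4
y_4 = S_4(0) = a_4 = 2
y_5 = S_4(1) = 0
t_q=23/4 is in segment 3 (τ=3/4); S_3(τ)=2601/976

y_0=-2 y_1=-3 y_2=2 y_3=4 y_4=2 y_5=0
S(23/4) = 2601/976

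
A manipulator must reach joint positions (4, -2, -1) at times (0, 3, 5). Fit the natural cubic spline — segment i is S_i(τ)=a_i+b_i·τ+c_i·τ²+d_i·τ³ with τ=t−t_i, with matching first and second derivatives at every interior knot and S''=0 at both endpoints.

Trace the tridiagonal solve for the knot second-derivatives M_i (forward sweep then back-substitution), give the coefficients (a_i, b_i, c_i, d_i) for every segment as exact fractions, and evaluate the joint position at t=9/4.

Δ: Δ0=-2, Δ1=1/2
row 1: diag=10, rhs=15; c'=1/5, d'=3/2
back: M1=3/2
M: M0=0, M1=3/2, M2=0
seg 0: a=4, c=M0/2=0, d=(M1−M0)/(6·3)=1/12, b=Δ0−h0·(2M0+M1)/6=-11/4
seg 1: a=-2, c=M1/2=3/4, d=(M2−M1)/(6·2)=-1/8, b=Δ1−h1·(2M1+M2)/6=-1/2
t_q=9/4 → seg 0, τ=9/4; S=4+-11/4·τ+0·τ²+1/12·τ³=-317/256

  seg 0: a=4 b=-11/4 c=0 d=1/12
  seg 1: a=-2 b=-1/2 c=3/4 d=-1/8
S(9/4) = -317/256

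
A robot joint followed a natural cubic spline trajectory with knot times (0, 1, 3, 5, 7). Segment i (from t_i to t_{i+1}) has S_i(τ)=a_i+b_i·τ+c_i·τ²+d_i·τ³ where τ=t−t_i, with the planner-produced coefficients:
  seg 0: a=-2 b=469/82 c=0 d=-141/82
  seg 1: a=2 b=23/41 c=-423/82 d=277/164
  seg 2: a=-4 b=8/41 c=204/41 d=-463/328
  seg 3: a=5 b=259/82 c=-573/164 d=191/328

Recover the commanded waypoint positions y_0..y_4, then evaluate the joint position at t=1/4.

y_0=-2 y_1=2 y_2=-4 y_3=5 y_4=2
S(1/4) = -3133/5248

y_0 = S_0(0) = a_0 = -2
y_1 = S_1(0) = a_1 = 2
y_2 = S_2(0) = a_2 = -4
y_3 = S_3(0) = a_3 = 5
y_4 = S_3(2) = 2
t_q=1/4 is in segment 0 (τ=1/4); S_0(τ)=-3133/5248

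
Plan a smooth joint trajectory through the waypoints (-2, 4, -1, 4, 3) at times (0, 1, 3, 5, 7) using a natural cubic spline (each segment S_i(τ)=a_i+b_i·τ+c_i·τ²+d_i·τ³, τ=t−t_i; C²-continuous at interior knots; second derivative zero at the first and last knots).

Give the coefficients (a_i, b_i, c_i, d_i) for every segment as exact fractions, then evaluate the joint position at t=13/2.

Δ: Δ0=6, Δ1=-5/2, Δ2=5/2, Δ3=-1/2
row 1: diag=6, rhs=-51; c'=1/3, d'=-17/2
row 2: denom=8−2·1/3=22/3; d'=(30−2·-17/2)/(22/3)=141/22
row 3: denom=8−2·3/11=82/11; d'=(-18−2·141/22)/(82/11)=-339/82
back: M3=-339/82
back: M2=141/22−3/11·-339/82=309/41
back: M1=-17/2−1/3·309/41=-903/82
M: M0=0, M1=-903/82, M2=309/41, M3=-339/82, M4=0
seg 0: a=-2, c=M0/2=0, d=(M1−M0)/(6·1)=-301/164, b=Δ0−h0·(2M0+M1)/6=1285/164
seg 1: a=4, c=M1/2=-903/164, d=(M2−M1)/(6·2)=507/328, b=Δ1−h1·(2M1+M2)/6=191/82
seg 2: a=-1, c=M2/2=309/82, d=(M3−M2)/(6·2)=-319/328, b=Δ2−h2·(2M2+M3)/6=-47/41
seg 3: a=4, c=M3/2=-339/164, d=(M4−M3)/(6·2)=113/328, b=Δ3−h3·(2M3+M4)/6=185/82
t_q=13/2 → seg 3, τ=3/2; S=4+185/82·τ+-339/164·τ²+113/328·τ³=10223/2624

  seg 0: a=-2 b=1285/164 c=0 d=-301/164
  seg 1: a=4 b=191/82 c=-903/164 d=507/328
  seg 2: a=-1 b=-47/41 c=309/82 d=-319/328
  seg 3: a=4 b=185/82 c=-339/164 d=113/328
S(13/2) = 10223/2624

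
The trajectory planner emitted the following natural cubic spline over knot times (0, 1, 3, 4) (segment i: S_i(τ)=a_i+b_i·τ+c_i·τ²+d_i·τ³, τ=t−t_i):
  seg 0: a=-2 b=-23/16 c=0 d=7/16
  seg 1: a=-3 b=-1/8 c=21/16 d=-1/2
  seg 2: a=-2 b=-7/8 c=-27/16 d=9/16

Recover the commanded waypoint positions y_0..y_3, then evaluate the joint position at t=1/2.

y_0 = S_0(0) = a_0 = -2
y_1 = S_1(0) = a_1 = -3
y_2 = S_2(0) = a_2 = -2
y_3 = S_2(1) = -4
t_q=1/2 is in segment 0 (τ=1/2); S_0(τ)=-341/128

y_0=-2 y_1=-3 y_2=-2 y_3=-4
S(1/2) = -341/128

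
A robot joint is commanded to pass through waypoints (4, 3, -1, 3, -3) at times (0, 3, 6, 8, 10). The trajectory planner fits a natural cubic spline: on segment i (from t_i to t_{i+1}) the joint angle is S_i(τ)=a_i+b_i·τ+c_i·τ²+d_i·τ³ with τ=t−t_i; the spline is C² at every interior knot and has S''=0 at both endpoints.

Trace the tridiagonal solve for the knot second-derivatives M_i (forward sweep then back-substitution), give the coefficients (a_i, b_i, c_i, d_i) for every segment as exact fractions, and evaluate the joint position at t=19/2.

Δ: Δ0=-1/3, Δ1=-4/3, Δ2=2, Δ3=-3
row 1: diag=12, rhs=-6; c'=1/4, d'=-1/2
row 2: denom=10−3·1/4=37/4; d'=(20−3·-1/2)/(37/4)=86/37
row 3: denom=8−2·8/37=280/37; d'=(-30−2·86/37)/(280/37)=-641/140
back: M3=-641/140
back: M2=86/37−8/37·-641/140=116/35
back: M1=-1/2−1/4·116/35=-93/70
M: M0=0, M1=-93/70, M2=116/35, M3=-641/140, M4=0
seg 0: a=4, c=M0/2=0, d=(M1−M0)/(6·3)=-31/420, b=Δ0−h0·(2M0+M1)/6=139/420
seg 1: a=3, c=M1/2=-93/140, d=(M2−M1)/(6·3)=65/252, b=Δ1−h1·(2M1+M2)/6=-349/210
seg 2: a=-1, c=M2/2=58/35, d=(M3−M2)/(6·2)=-221/336, b=Δ2−h2·(2M2+M3)/6=79/60
seg 3: a=3, c=M3/2=-641/280, d=(M4−M3)/(6·2)=641/1680, b=Δ3−h3·(2M3+M4)/6=11/210
t_q=19/2 → seg 3, τ=3/2; S=3+11/210·τ+-641/280·τ²+641/1680·τ³=-703/896

  seg 0: a=4 b=139/420 c=0 d=-31/420
  seg 1: a=3 b=-349/210 c=-93/140 d=65/252
  seg 2: a=-1 b=79/60 c=58/35 d=-221/336
  seg 3: a=3 b=11/210 c=-641/280 d=641/1680
S(19/2) = -703/896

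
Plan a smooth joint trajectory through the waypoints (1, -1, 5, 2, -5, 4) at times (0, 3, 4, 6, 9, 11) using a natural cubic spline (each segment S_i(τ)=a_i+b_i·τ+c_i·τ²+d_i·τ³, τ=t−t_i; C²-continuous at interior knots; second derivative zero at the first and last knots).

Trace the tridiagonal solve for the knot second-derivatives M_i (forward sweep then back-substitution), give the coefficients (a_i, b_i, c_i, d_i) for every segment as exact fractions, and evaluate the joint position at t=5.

Δ: Δ0=-2/3, Δ1=6, Δ2=-3/2, Δ3=-7/3, Δ4=9/2
row 1: diag=8, rhs=40; c'=1/8, d'=5
row 2: denom=6−1·1/8=47/8; d'=(-45−1·5)/(47/8)=-400/47
row 3: denom=10−2·16/47=438/47; d'=(-5−2·-400/47)/(438/47)=565/438
row 4: denom=10−3·47/146=1319/146; d'=(41−3·565/438)/(1319/146)=5421/1319
back: M4=5421/1319
back: M3=565/438−47/146·5421/1319=-131/3957
back: M2=-400/47−16/47·-131/3957=-33632/3957
back: M1=5−1/8·-33632/3957=23989/3957
M: M0=0, M1=23989/3957, M2=-33632/3957, M3=-131/3957, M4=5421/1319, M5=0
seg 0: a=1, c=M0/2=0, d=(M1−M0)/(6·3)=23989/71226, b=Δ0−h0·(2M0+M1)/6=-9755/2638
seg 1: a=-1, c=M1/2=23989/7914, d=(M2−M1)/(6·1)=-19207/7914, b=Δ1−h1·(2M1+M2)/6=7117/1319
seg 2: a=5, c=M2/2=-16816/3957, d=(M3−M2)/(6·2)=11167/15828, b=Δ2−h2·(2M2+M3)/6=33059/7914
seg 3: a=2, c=M3/2=-131/7914, d=(M4−M3)/(6·3)=8197/35613, b=Δ3−h3·(2M3+M4)/6=-11489/2638
seg 4: a=-5, c=M4/2=5421/2638, d=(M5−M4)/(6·2)=-1807/5276, b=Δ4−h4·(2M4+M5)/6=4643/2638
t_q=5 → seg 2, τ=1; S=5+33059/7914·τ+-16816/3957·τ²+11167/15828·τ³=89161/15828

  seg 0: a=1 b=-9755/2638 c=0 d=23989/71226
  seg 1: a=-1 b=7117/1319 c=23989/7914 d=-19207/7914
  seg 2: a=5 b=33059/7914 c=-16816/3957 d=11167/15828
  seg 3: a=2 b=-11489/2638 c=-131/7914 d=8197/35613
  seg 4: a=-5 b=4643/2638 c=5421/2638 d=-1807/5276
S(5) = 89161/15828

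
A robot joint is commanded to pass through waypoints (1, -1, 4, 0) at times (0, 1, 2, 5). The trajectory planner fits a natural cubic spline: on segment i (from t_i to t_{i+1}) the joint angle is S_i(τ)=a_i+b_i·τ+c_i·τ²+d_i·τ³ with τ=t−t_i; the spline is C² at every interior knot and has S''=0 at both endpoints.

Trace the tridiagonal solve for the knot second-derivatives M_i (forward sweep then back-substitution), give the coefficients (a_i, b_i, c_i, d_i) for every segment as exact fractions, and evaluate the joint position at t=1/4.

Δ: Δ0=-2, Δ1=5, Δ2=-4/3
row 1: diag=4, rhs=42; c'=1/4, d'=21/2
row 2: denom=8−1·1/4=31/4; d'=(-38−1·21/2)/(31/4)=-194/31
back: M2=-194/31
back: M1=21/2−1/4·-194/31=374/31
M: M0=0, M1=374/31, M2=-194/31, M3=0
seg 0: a=1, c=M0/2=0, d=(M1−M0)/(6·1)=187/93, b=Δ0−h0·(2M0+M1)/6=-373/93
seg 1: a=-1, c=M1/2=187/31, d=(M2−M1)/(6·1)=-284/93, b=Δ1−h1·(2M1+M2)/6=188/93
seg 2: a=4, c=M2/2=-97/31, d=(M3−M2)/(6·3)=97/279, b=Δ2−h2·(2M2+M3)/6=458/93
t_q=1/4 → seg 0, τ=1/4; S=1+-373/93·τ+0·τ²+187/93·τ³=57/1984

  seg 0: a=1 b=-373/93 c=0 d=187/93
  seg 1: a=-1 b=188/93 c=187/31 d=-284/93
  seg 2: a=4 b=458/93 c=-97/31 d=97/279
S(1/4) = 57/1984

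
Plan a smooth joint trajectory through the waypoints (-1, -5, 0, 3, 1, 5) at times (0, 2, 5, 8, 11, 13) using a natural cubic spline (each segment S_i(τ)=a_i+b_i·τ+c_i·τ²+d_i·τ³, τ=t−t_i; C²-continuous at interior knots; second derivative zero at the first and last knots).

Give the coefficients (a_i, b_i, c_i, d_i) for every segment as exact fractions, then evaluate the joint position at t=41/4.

  seg 0: a=-1 b=-3550/1269 c=0 d=253/1269
  seg 1: a=-5 b=-514/1269 c=506/423 d=-1925/11421
  seg 2: a=0 b=2819/1269 c=-407/1269 d=-7/243
  seg 3: a=3 b=-610/1269 c=-736/1269 d=1972/11421
  seg 4: a=1 b=890/1269 c=412/423 d=-206/1269
S(41/4) = 2141/2256

Δ: Δ0=-2, Δ1=5/3, Δ2=1, Δ3=-2/3, Δ4=2
row 1: diag=10, rhs=22; c'=3/10, d'=11/5
row 2: denom=12−3·3/10=111/10; d'=(-4−3·11/5)/(111/10)=-106/111
row 3: denom=12−3·10/37=414/37; d'=(-10−3·-106/111)/(414/37)=-44/69
row 4: denom=10−3·37/138=423/46; d'=(16−3·-44/69)/(423/46)=824/423
back: M4=824/423
back: M3=-44/69−37/138·824/423=-1472/1269
back: M2=-106/111−10/37·-1472/1269=-814/1269
back: M1=11/5−3/10·-814/1269=1012/423
M: M0=0, M1=1012/423, M2=-814/1269, M3=-1472/1269, M4=824/423, M5=0
seg 0: a=-1, c=M0/2=0, d=(M1−M0)/(6·2)=253/1269, b=Δ0−h0·(2M0+M1)/6=-3550/1269
seg 1: a=-5, c=M1/2=506/423, d=(M2−M1)/(6·3)=-1925/11421, b=Δ1−h1·(2M1+M2)/6=-514/1269
seg 2: a=0, c=M2/2=-407/1269, d=(M3−M2)/(6·3)=-7/243, b=Δ2−h2·(2M2+M3)/6=2819/1269
seg 3: a=3, c=M3/2=-736/1269, d=(M4−M3)/(6·3)=1972/11421, b=Δ3−h3·(2M3+M4)/6=-610/1269
seg 4: a=1, c=M4/2=412/423, d=(M5−M4)/(6·2)=-206/1269, b=Δ4−h4·(2M4+M5)/6=890/1269
t_q=41/4 → seg 3, τ=9/4; S=3+-610/1269·τ+-736/1269·τ²+1972/11421·τ³=2141/2256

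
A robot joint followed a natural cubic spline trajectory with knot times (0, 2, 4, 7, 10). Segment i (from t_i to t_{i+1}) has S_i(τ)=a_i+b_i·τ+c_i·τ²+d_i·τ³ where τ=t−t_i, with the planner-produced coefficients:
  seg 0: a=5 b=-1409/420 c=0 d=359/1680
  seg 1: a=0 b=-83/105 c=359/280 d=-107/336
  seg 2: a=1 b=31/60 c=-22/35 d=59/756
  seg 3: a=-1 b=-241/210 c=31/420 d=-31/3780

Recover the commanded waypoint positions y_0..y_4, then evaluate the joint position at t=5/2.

y_0 = S_0(0) = a_0 = 5
y_1 = S_1(0) = a_1 = 0
y_2 = S_2(0) = a_2 = 1
y_3 = S_3(0) = a_3 = -1
y_4 = S_3(3) = -4
t_q=5/2 is in segment 1 (τ=1/2); S_1(τ)=-513/4480

y_0=5 y_1=0 y_2=1 y_3=-1 y_4=-4
S(5/2) = -513/4480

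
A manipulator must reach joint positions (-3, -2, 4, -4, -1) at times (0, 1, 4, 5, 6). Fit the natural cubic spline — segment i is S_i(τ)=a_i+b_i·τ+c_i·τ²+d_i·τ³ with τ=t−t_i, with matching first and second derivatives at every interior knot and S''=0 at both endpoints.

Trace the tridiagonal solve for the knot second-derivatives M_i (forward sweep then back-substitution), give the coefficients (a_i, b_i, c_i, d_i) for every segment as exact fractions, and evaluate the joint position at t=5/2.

  seg 0: a=-3 b=7/53 c=0 d=46/53
  seg 1: a=-2 b=145/53 c=138/53 d=-151/159
  seg 2: a=4 b=-386/53 c=-315/53 d=277/53
  seg 3: a=-4 b=-185/53 c=516/53 d=-172/53
S(5/2) = 2017/424

Δ: Δ0=1, Δ1=2, Δ2=-8, Δ3=3
row 1: diag=8, rhs=6; c'=3/8, d'=3/4
row 2: denom=8−3·3/8=55/8; d'=(-60−3·3/4)/(55/8)=-498/55
row 3: denom=4−1·8/55=212/55; d'=(66−1·-498/55)/(212/55)=1032/53
back: M3=1032/53
back: M2=-498/55−8/55·1032/53=-630/53
back: M1=3/4−3/8·-630/53=276/53
M: M0=0, M1=276/53, M2=-630/53, M3=1032/53, M4=0
seg 0: a=-3, c=M0/2=0, d=(M1−M0)/(6·1)=46/53, b=Δ0−h0·(2M0+M1)/6=7/53
seg 1: a=-2, c=M1/2=138/53, d=(M2−M1)/(6·3)=-151/159, b=Δ1−h1·(2M1+M2)/6=145/53
seg 2: a=4, c=M2/2=-315/53, d=(M3−M2)/(6·1)=277/53, b=Δ2−h2·(2M2+M3)/6=-386/53
seg 3: a=-4, c=M3/2=516/53, d=(M4−M3)/(6·1)=-172/53, b=Δ3−h3·(2M3+M4)/6=-185/53
t_q=5/2 → seg 1, τ=3/2; S=-2+145/53·τ+138/53·τ²+-151/159·τ³=2017/424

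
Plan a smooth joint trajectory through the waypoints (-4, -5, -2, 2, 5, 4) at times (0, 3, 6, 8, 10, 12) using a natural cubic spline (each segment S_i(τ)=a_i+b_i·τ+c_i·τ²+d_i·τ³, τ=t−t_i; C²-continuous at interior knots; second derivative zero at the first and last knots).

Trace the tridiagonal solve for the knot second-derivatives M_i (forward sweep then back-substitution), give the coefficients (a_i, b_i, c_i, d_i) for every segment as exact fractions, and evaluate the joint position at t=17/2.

  seg 0: a=-4 b=-956/1569 c=0 d=433/14121
  seg 1: a=-5 b=343/1569 c=433/1569 d=-73/14121
  seg 2: a=-2 b=2722/1569 c=120/523 d=-76/1569
  seg 3: a=2 b=3250/1569 c=-32/523 d=-1409/12552
  seg 4: a=5 b=1505/3138 c=-1537/2092 d=1537/12552
S(17/2) = 100629/33472

Δ: Δ0=-1/3, Δ1=1, Δ2=2, Δ3=3/2, Δ4=-1/2
row 1: diag=12, rhs=8; c'=1/4, d'=2/3
row 2: denom=10−3·1/4=37/4; d'=(6−3·2/3)/(37/4)=16/37
row 3: denom=8−2·8/37=280/37; d'=(-3−2·16/37)/(280/37)=-143/280
row 4: denom=8−2·37/140=523/70; d'=(-12−2·-143/280)/(523/70)=-1537/1046
back: M4=-1537/1046
back: M3=-143/280−37/140·-1537/1046=-64/523
back: M2=16/37−8/37·-64/523=240/523
back: M1=2/3−1/4·240/523=866/1569
M: M0=0, M1=866/1569, M2=240/523, M3=-64/523, M4=-1537/1046, M5=0
seg 0: a=-4, c=M0/2=0, d=(M1−M0)/(6·3)=433/14121, b=Δ0−h0·(2M0+M1)/6=-956/1569
seg 1: a=-5, c=M1/2=433/1569, d=(M2−M1)/(6·3)=-73/14121, b=Δ1−h1·(2M1+M2)/6=343/1569
seg 2: a=-2, c=M2/2=120/523, d=(M3−M2)/(6·2)=-76/1569, b=Δ2−h2·(2M2+M3)/6=2722/1569
seg 3: a=2, c=M3/2=-32/523, d=(M4−M3)/(6·2)=-1409/12552, b=Δ3−h3·(2M3+M4)/6=3250/1569
seg 4: a=5, c=M4/2=-1537/2092, d=(M5−M4)/(6·2)=1537/12552, b=Δ4−h4·(2M4+M5)/6=1505/3138
t_q=17/2 → seg 3, τ=1/2; S=2+3250/1569·τ+-32/523·τ²+-1409/12552·τ³=100629/33472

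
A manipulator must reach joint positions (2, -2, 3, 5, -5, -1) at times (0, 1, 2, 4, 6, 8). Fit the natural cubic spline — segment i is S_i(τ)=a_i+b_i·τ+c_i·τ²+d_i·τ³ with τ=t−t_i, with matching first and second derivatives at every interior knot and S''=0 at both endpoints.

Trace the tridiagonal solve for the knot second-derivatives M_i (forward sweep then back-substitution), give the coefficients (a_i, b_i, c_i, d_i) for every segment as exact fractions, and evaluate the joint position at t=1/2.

  seg 0: a=2 b=-2019/313 c=0 d=767/313
  seg 1: a=-2 b=282/313 c=2301/313 d=-1018/313
  seg 2: a=3 b=1830/313 c=-753/313 d=-11/1252
  seg 3: a=5 b=-1215/313 c=-1539/626 d=1189/1252
  seg 4: a=-5 b=-726/313 c=1014/313 d=-169/313
S(1/2) = -2301/2504

Δ: Δ0=-4, Δ1=5, Δ2=1, Δ3=-5, Δ4=2
row 1: diag=4, rhs=54; c'=1/4, d'=27/2
row 2: denom=6−1·1/4=23/4; d'=(-24−1·27/2)/(23/4)=-150/23
row 3: denom=8−2·8/23=168/23; d'=(-36−2·-150/23)/(168/23)=-22/7
row 4: denom=8−2·23/84=313/42; d'=(42−2·-22/7)/(313/42)=2028/313
back: M4=2028/313
back: M3=-22/7−23/84·2028/313=-1539/313
back: M2=-150/23−8/23·-1539/313=-1506/313
back: M1=27/2−1/4·-1506/313=4602/313
M: M0=0, M1=4602/313, M2=-1506/313, M3=-1539/313, M4=2028/313, M5=0
seg 0: a=2, c=M0/2=0, d=(M1−M0)/(6·1)=767/313, b=Δ0−h0·(2M0+M1)/6=-2019/313
seg 1: a=-2, c=M1/2=2301/313, d=(M2−M1)/(6·1)=-1018/313, b=Δ1−h1·(2M1+M2)/6=282/313
seg 2: a=3, c=M2/2=-753/313, d=(M3−M2)/(6·2)=-11/1252, b=Δ2−h2·(2M2+M3)/6=1830/313
seg 3: a=5, c=M3/2=-1539/626, d=(M4−M3)/(6·2)=1189/1252, b=Δ3−h3·(2M3+M4)/6=-1215/313
seg 4: a=-5, c=M4/2=1014/313, d=(M5−M4)/(6·2)=-169/313, b=Δ4−h4·(2M4+M5)/6=-726/313
t_q=1/2 → seg 0, τ=1/2; S=2+-2019/313·τ+0·τ²+767/313·τ³=-2301/2504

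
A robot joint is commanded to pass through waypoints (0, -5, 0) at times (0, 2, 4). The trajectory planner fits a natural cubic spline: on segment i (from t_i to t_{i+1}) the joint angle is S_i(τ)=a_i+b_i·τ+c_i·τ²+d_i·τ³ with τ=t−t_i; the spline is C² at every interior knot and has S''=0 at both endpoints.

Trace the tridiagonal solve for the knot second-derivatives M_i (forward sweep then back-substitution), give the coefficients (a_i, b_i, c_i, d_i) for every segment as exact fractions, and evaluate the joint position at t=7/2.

Δ: Δ0=-5/2, Δ1=5/2
row 1: diag=8, rhs=30; c'=1/4, d'=15/4
back: M1=15/4
M: M0=0, M1=15/4, M2=0
seg 0: a=0, c=M0/2=0, d=(M1−M0)/(6·2)=5/16, b=Δ0−h0·(2M0+M1)/6=-15/4
seg 1: a=-5, c=M1/2=15/8, d=(M2−M1)/(6·2)=-5/16, b=Δ1−h1·(2M1+M2)/6=0
t_q=7/2 → seg 1, τ=3/2; S=-5+0·τ+15/8·τ²+-5/16·τ³=-235/128

  seg 0: a=0 b=-15/4 c=0 d=5/16
  seg 1: a=-5 b=0 c=15/8 d=-5/16
S(7/2) = -235/128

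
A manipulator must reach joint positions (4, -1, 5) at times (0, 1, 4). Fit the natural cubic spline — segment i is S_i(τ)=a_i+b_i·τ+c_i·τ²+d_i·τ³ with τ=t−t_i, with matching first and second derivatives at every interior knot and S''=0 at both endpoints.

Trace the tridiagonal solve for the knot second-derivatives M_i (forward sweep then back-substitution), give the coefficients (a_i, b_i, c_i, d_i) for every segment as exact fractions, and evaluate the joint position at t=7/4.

  seg 0: a=4 b=-47/8 c=0 d=7/8
  seg 1: a=-1 b=-13/4 c=21/8 d=-7/24
S(7/4) = -1067/512

Δ: Δ0=-5, Δ1=2
row 1: diag=8, rhs=42; c'=3/8, d'=21/4
back: M1=21/4
M: M0=0, M1=21/4, M2=0
seg 0: a=4, c=M0/2=0, d=(M1−M0)/(6·1)=7/8, b=Δ0−h0·(2M0+M1)/6=-47/8
seg 1: a=-1, c=M1/2=21/8, d=(M2−M1)/(6·3)=-7/24, b=Δ1−h1·(2M1+M2)/6=-13/4
t_q=7/4 → seg 1, τ=3/4; S=-1+-13/4·τ+21/8·τ²+-7/24·τ³=-1067/512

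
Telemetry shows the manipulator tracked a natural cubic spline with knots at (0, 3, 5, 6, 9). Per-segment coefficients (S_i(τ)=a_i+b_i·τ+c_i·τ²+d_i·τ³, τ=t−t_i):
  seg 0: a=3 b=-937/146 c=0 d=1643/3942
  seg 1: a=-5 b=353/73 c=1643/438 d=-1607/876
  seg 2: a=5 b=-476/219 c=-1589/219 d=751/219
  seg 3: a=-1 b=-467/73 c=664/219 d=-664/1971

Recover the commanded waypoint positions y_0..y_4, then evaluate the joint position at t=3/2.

y_0=3 y_1=-5 y_2=5 y_3=-1 y_4=-2
S(3/2) = -6097/1168

y_0 = S_0(0) = a_0 = 3
y_1 = S_1(0) = a_1 = -5
y_2 = S_2(0) = a_2 = 5
y_3 = S_3(0) = a_3 = -1
y_4 = S_3(3) = -2
t_q=3/2 is in segment 0 (τ=3/2); S_0(τ)=-6097/1168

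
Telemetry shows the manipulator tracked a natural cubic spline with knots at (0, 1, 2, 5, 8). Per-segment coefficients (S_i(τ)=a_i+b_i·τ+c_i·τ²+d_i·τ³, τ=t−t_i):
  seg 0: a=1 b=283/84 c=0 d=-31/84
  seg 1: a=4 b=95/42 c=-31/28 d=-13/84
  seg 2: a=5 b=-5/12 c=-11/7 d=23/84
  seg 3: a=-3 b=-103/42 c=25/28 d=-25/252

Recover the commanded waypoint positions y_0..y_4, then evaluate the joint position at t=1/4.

y_0=1 y_1=4 y_2=5 y_3=-3 y_4=-5
S(1/4) = 3291/1792

y_0 = S_0(0) = a_0 = 1
y_1 = S_1(0) = a_1 = 4
y_2 = S_2(0) = a_2 = 5
y_3 = S_3(0) = a_3 = -3
y_4 = S_3(3) = -5
t_q=1/4 is in segment 0 (τ=1/4); S_0(τ)=3291/1792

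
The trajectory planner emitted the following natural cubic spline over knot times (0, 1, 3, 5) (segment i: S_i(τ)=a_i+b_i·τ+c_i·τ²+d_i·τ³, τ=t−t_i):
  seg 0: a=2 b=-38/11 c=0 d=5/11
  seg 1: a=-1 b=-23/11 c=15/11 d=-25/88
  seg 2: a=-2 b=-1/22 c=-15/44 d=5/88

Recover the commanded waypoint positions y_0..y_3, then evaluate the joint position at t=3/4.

y_0 = S_0(0) = a_0 = 2
y_1 = S_1(0) = a_1 = -1
y_2 = S_2(0) = a_2 = -2
y_3 = S_2(2) = -3
t_q=3/4 is in segment 0 (τ=3/4); S_0(τ)=-281/704

y_0=2 y_1=-1 y_2=-2 y_3=-3
S(3/4) = -281/704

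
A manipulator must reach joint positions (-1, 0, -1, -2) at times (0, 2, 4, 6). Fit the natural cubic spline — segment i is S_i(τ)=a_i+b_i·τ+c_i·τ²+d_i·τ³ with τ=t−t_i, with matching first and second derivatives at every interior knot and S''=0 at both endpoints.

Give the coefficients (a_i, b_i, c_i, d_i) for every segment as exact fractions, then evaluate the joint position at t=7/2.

  seg 0: a=-1 b=23/30 c=0 d=-1/15
  seg 1: a=0 b=-1/30 c=-2/5 d=1/12
  seg 2: a=-1 b=-19/30 c=1/10 d=-1/60
S(7/2) = -107/160

Δ: Δ0=1/2, Δ1=-1/2, Δ2=-1/2
row 1: diag=8, rhs=-6; c'=1/4, d'=-3/4
row 2: denom=8−2·1/4=15/2; d'=(0−2·-3/4)/(15/2)=1/5
back: M2=1/5
back: M1=-3/4−1/4·1/5=-4/5
M: M0=0, M1=-4/5, M2=1/5, M3=0
seg 0: a=-1, c=M0/2=0, d=(M1−M0)/(6·2)=-1/15, b=Δ0−h0·(2M0+M1)/6=23/30
seg 1: a=0, c=M1/2=-2/5, d=(M2−M1)/(6·2)=1/12, b=Δ1−h1·(2M1+M2)/6=-1/30
seg 2: a=-1, c=M2/2=1/10, d=(M3−M2)/(6·2)=-1/60, b=Δ2−h2·(2M2+M3)/6=-19/30
t_q=7/2 → seg 1, τ=3/2; S=0+-1/30·τ+-2/5·τ²+1/12·τ³=-107/160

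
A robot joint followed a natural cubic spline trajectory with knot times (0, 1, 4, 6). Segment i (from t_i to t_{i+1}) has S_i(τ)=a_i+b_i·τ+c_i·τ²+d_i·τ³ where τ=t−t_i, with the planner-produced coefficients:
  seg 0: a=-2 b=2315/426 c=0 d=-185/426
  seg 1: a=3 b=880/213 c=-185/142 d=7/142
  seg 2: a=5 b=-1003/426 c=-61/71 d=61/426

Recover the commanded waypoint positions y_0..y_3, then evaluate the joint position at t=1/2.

y_0=-2 y_1=3 y_2=5 y_3=-2
S(1/2) = 753/1136

y_0 = S_0(0) = a_0 = -2
y_1 = S_1(0) = a_1 = 3
y_2 = S_2(0) = a_2 = 5
y_3 = S_2(2) = -2
t_q=1/2 is in segment 0 (τ=1/2); S_0(τ)=753/1136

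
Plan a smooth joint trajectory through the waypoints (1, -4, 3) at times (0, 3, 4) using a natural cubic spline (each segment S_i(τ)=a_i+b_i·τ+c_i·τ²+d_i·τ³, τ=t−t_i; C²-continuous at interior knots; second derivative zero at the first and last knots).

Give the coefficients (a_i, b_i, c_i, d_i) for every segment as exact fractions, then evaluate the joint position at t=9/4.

Δ: Δ0=-5/3, Δ1=7
row 1: diag=8, rhs=52; c'=1/8, d'=13/2
back: M1=13/2
M: M0=0, M1=13/2, M2=0
seg 0: a=1, c=M0/2=0, d=(M1−M0)/(6·3)=13/36, b=Δ0−h0·(2M0+M1)/6=-59/12
seg 1: a=-4, c=M1/2=13/4, d=(M2−M1)/(6·1)=-13/12, b=Δ1−h1·(2M1+M2)/6=29/6
t_q=9/4 → seg 0, τ=9/4; S=1+-59/12·τ+0·τ²+13/36·τ³=-1523/256

  seg 0: a=1 b=-59/12 c=0 d=13/36
  seg 1: a=-4 b=29/6 c=13/4 d=-13/12
S(9/4) = -1523/256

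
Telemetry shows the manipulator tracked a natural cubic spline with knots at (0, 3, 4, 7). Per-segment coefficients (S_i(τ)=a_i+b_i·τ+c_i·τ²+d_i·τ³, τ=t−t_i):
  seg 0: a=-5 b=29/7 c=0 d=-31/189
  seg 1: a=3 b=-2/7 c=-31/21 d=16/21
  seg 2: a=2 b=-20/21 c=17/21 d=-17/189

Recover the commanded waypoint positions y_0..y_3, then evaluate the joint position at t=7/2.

y_0=-5 y_1=3 y_2=2 y_3=4
S(7/2) = 31/12

y_0 = S_0(0) = a_0 = -5
y_1 = S_1(0) = a_1 = 3
y_2 = S_2(0) = a_2 = 2
y_3 = S_2(3) = 4
t_q=7/2 is in segment 1 (τ=1/2); S_1(τ)=31/12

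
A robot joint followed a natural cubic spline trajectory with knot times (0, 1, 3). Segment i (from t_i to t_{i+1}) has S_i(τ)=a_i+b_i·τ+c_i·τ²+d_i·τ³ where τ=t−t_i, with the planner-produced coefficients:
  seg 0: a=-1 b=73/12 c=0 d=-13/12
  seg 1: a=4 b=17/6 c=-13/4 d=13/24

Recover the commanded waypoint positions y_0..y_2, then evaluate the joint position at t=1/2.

y_0=-1 y_1=4 y_2=1
S(1/2) = 61/32

y_0 = S_0(0) = a_0 = -1
y_1 = S_1(0) = a_1 = 4
y_2 = S_1(2) = 1
t_q=1/2 is in segment 0 (τ=1/2); S_0(τ)=61/32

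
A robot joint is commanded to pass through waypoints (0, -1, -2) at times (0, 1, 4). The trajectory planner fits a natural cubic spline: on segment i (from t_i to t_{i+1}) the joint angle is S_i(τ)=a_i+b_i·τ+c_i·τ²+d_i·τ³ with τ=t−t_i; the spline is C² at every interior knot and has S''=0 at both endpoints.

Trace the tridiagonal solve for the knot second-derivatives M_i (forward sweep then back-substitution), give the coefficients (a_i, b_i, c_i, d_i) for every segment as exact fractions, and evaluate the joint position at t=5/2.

Δ: Δ0=-1, Δ1=-1/3
row 1: diag=8, rhs=4; c'=3/8, d'=1/2
back: M1=1/2
M: M0=0, M1=1/2, M2=0
seg 0: a=0, c=M0/2=0, d=(M1−M0)/(6·1)=1/12, b=Δ0−h0·(2M0+M1)/6=-13/12
seg 1: a=-1, c=M1/2=1/4, d=(M2−M1)/(6·3)=-1/36, b=Δ1−h1·(2M1+M2)/6=-5/6
t_q=5/2 → seg 1, τ=3/2; S=-1+-5/6·τ+1/4·τ²+-1/36·τ³=-57/32

  seg 0: a=0 b=-13/12 c=0 d=1/12
  seg 1: a=-1 b=-5/6 c=1/4 d=-1/36
S(5/2) = -57/32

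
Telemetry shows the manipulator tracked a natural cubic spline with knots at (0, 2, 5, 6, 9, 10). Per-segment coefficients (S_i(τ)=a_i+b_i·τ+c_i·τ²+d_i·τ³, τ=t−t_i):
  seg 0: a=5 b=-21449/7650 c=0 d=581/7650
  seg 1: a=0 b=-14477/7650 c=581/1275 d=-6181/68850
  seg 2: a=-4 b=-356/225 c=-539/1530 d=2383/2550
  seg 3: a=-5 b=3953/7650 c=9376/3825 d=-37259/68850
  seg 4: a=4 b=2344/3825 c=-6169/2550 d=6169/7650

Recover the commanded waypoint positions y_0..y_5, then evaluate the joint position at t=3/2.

y_0 = S_0(0) = a_0 = 5
y_1 = S_1(0) = a_1 = 0
y_2 = S_2(0) = a_2 = -4
y_3 = S_3(0) = a_3 = -5
y_4 = S_4(0) = a_4 = 4
y_5 = S_4(1) = 3
t_q=3/2 is in segment 0 (τ=3/2); S_0(τ)=21433/20400

y_0=5 y_1=0 y_2=-4 y_3=-5 y_4=4 y_5=3
S(3/2) = 21433/20400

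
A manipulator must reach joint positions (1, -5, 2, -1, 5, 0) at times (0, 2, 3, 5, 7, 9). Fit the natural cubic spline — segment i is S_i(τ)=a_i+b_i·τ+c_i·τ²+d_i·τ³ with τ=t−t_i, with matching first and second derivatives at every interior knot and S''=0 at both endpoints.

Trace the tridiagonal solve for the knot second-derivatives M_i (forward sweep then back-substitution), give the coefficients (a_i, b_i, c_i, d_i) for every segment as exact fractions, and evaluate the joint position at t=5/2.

  seg 0: a=1 b=-3373/477 c=0 d=971/954
  seg 1: a=-5 b=2453/477 c=971/159 d=-2027/477
  seg 2: a=2 b=2198/477 c=-352/53 d=6845/3816
  seg 3: a=-1 b=-413/954 c=2621/636 d=-1147/954
  seg 4: a=5 b=1549/954 c=-1967/636 d=1967/3816
S(5/2) = -1823/1272

Δ: Δ0=-3, Δ1=7, Δ2=-3/2, Δ3=3, Δ4=-5/2
row 1: diag=6, rhs=60; c'=1/6, d'=10
row 2: denom=6−1·1/6=35/6; d'=(-51−1·10)/(35/6)=-366/35
row 3: denom=8−2·12/35=256/35; d'=(27−2·-366/35)/(256/35)=1677/256
row 4: denom=8−2·35/128=477/64; d'=(-33−2·1677/256)/(477/64)=-1967/318
back: M4=-1967/318
back: M3=1677/256−35/128·-1967/318=2621/318
back: M2=-366/35−12/35·2621/318=-704/53
back: M1=10−1/6·-704/53=1942/159
M: M0=0, M1=1942/159, M2=-704/53, M3=2621/318, M4=-1967/318, M5=0
seg 0: a=1, c=M0/2=0, d=(M1−M0)/(6·2)=971/954, b=Δ0−h0·(2M0+M1)/6=-3373/477
seg 1: a=-5, c=M1/2=971/159, d=(M2−M1)/(6·1)=-2027/477, b=Δ1−h1·(2M1+M2)/6=2453/477
seg 2: a=2, c=M2/2=-352/53, d=(M3−M2)/(6·2)=6845/3816, b=Δ2−h2·(2M2+M3)/6=2198/477
seg 3: a=-1, c=M3/2=2621/636, d=(M4−M3)/(6·2)=-1147/954, b=Δ3−h3·(2M3+M4)/6=-413/954
seg 4: a=5, c=M4/2=-1967/636, d=(M5−M4)/(6·2)=1967/3816, b=Δ4−h4·(2M4+M5)/6=1549/954
t_q=5/2 → seg 1, τ=1/2; S=-5+2453/477·τ+971/159·τ²+-2027/477·τ³=-1823/1272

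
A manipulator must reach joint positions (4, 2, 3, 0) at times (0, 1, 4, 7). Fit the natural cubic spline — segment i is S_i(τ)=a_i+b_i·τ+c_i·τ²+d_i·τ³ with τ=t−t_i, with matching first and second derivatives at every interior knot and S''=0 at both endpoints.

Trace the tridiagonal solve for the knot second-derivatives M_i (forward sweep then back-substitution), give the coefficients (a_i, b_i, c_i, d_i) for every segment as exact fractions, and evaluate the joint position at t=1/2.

Δ: Δ0=-2, Δ1=1/3, Δ2=-1
row 1: diag=8, rhs=14; c'=3/8, d'=7/4
row 2: denom=12−3·3/8=87/8; d'=(-8−3·7/4)/(87/8)=-106/87
back: M2=-106/87
back: M1=7/4−3/8·-106/87=64/29
M: M0=0, M1=64/29, M2=-106/87, M3=0
seg 0: a=4, c=M0/2=0, d=(M1−M0)/(6·1)=32/87, b=Δ0−h0·(2M0+M1)/6=-206/87
seg 1: a=2, c=M1/2=32/29, d=(M2−M1)/(6·3)=-149/783, b=Δ1−h1·(2M1+M2)/6=-110/87
seg 2: a=3, c=M2/2=-53/87, d=(M3−M2)/(6·3)=53/783, b=Δ2−h2·(2M2+M3)/6=19/87
t_q=1/2 → seg 0, τ=1/2; S=4+-206/87·τ+0·τ²+32/87·τ³=83/29

  seg 0: a=4 b=-206/87 c=0 d=32/87
  seg 1: a=2 b=-110/87 c=32/29 d=-149/783
  seg 2: a=3 b=19/87 c=-53/87 d=53/783
S(1/2) = 83/29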